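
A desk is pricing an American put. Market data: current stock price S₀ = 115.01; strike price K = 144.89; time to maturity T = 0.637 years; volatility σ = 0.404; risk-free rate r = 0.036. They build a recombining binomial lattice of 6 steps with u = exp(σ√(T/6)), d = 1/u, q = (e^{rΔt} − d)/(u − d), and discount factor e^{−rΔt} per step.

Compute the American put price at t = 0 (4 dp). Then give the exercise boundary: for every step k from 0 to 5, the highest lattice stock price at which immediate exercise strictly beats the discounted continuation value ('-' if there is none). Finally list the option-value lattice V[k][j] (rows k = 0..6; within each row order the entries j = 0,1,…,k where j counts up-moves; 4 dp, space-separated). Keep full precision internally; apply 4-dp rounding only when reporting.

price = 33.7129
boundary = - - 88.3889 100.8246 88.3889 100.8246
tree:
33.7129
44.5589 22.3082
56.5011 32.0606 11.9896
67.4030 44.0654 19.3957 4.1143
76.9602 56.5011 30.1576 7.9675 0.0000
85.3387 67.4030 44.0654 15.4295 0.0000 0.0000
92.6838 76.9602 56.5011 29.8800 0.0000 0.0000 0.0000

Δt=0.10617  u=1.14069  d=0.87666  q=0.48164  discount=0.99619
step 6 (expiry): payoffs max(K−S,0) = 92.6838 76.9602 56.5011 29.8800 0.0000 0.0000 0.0000
step 5: (k=5,j=0): S=59.5513, (K−S)⁺=85.3387, hold=84.7860 ⇒ V=85.3387 exercise | (k=5,j=1): S=77.4870, (K−S)⁺=67.4030, hold=66.8503 ⇒ V=67.4030 exercise | (k=5,j=2): S=100.8246, (K−S)⁺=44.0654, hold=43.5126 ⇒ V=44.0654 exercise | (k=5,j=3): S=131.1911, (K−S)⁺=13.6989, hold=15.4295 ⇒ V=15.4295 continue | (k=5,j=4): S=170.7034, (K−S)⁺=0.0000, hold=0.0000 ⇒ V=0.0000 continue | (k=5,j=5): S=222.1161, (K−S)⁺=0.0000, hold=0.0000 ⇒ V=0.0000 continue  boundary S*=100.8246
step 4: (k=4,j=0): S=67.9298, (K−S)⁺=76.9602, hold=76.4075 ⇒ V=76.9602 exercise | (k=4,j=1): S=88.3889, (K−S)⁺=56.5011, hold=55.9484 ⇒ V=56.5011 exercise | (k=4,j=2): S=115.0100, (K−S)⁺=29.8800, hold=30.1576 ⇒ V=30.1576 continue | (k=4,j=3): S=149.6489, (K−S)⁺=0.0000, hold=7.9675 ⇒ V=7.9675 continue | (k=4,j=4): S=194.7203, (K−S)⁺=0.0000, hold=0.0000 ⇒ V=0.0000 continue  boundary S*=88.3889
step 3: (k=3,j=0): S=77.4870, (K−S)⁺=67.4030, hold=66.8503 ⇒ V=67.4030 exercise | (k=3,j=1): S=100.8246, (K−S)⁺=44.0654, hold=43.6459 ⇒ V=44.0654 exercise | (k=3,j=2): S=131.1911, (K−S)⁺=13.6989, hold=19.3957 ⇒ V=19.3957 continue | (k=3,j=3): S=170.7034, (K−S)⁺=0.0000, hold=4.1143 ⇒ V=4.1143 continue  boundary S*=100.8246
step 2: (k=2,j=0): S=88.3889, (K−S)⁺=56.5011, hold=55.9484 ⇒ V=56.5011 exercise | (k=2,j=1): S=115.0100, (K−S)⁺=29.8800, hold=32.0606 ⇒ V=32.0606 continue | (k=2,j=2): S=149.6489, (K−S)⁺=0.0000, hold=11.9896 ⇒ V=11.9896 continue  boundary S*=88.3889
step 1: (k=1,j=0): S=100.8246, (K−S)⁺=44.0654, hold=44.5589 ⇒ V=44.5589 continue | (k=1,j=1): S=131.1911, (K−S)⁺=13.6989, hold=22.3082 ⇒ V=22.3082 continue  boundary S*=-
step 0: (k=0,j=0): S=115.0100, (K−S)⁺=29.8800, hold=33.7129 ⇒ V=33.7129 continue  boundary S*=-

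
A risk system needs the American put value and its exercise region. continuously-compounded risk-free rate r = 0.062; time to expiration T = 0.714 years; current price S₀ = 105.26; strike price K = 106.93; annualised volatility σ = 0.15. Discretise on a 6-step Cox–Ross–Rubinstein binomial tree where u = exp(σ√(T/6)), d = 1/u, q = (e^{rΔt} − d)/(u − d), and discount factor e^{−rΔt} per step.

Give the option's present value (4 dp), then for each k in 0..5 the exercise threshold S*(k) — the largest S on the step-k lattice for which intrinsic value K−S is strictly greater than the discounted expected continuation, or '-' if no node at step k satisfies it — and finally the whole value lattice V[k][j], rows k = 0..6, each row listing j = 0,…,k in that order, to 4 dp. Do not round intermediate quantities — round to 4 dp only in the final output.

params: Δt=0.11900 u=1.05311 d=0.94957 q=0.55859 e^(-rΔt)=0.99265
t_6 payoffs: 29.7634 21.3497 12.0186 1.6700 0.0000 0.0000 0.0000
t_5: node(5,0) S=81.2646 payoff=25.6654 vs cont=24.8794 → 25.6654 [stop]  node(5,1) S=90.1252 payoff=16.8048 vs cont=16.0188 → 16.8048 [stop]  node(5,2) S=99.9519 payoff=6.9781 vs cont=6.1921 → 6.9781 [stop]  node(5,3) S=110.8500 payoff=0.0000 vs cont=0.7317 → 0.7317 [wait]  node(5,4) S=122.9364 payoff=0.0000 vs cont=0.0000 → 0.0000 [wait]  node(5,5) S=136.3406 payoff=0.0000 vs cont=0.0000 → 0.0000 [wait]  ⇒ S*(5)=99.9519
t_4: node(4,0) S=85.5803 payoff=21.3497 vs cont=20.5637 → 21.3497 [stop]  node(4,1) S=94.9114 payoff=12.0186 vs cont=11.2325 → 12.0186 [stop]  node(4,2) S=105.2600 payoff=1.6700 vs cont=3.4633 → 3.4633 [wait]  node(4,3) S=116.7369 payoff=0.0000 vs cont=0.3206 → 0.3206 [wait]  node(4,4) S=129.4652 payoff=0.0000 vs cont=0.0000 → 0.0000 [wait]  ⇒ S*(4)=94.9114
t_3: node(3,0) S=90.1252 payoff=16.8048 vs cont=16.0188 → 16.8048 [stop]  node(3,1) S=99.9519 payoff=6.9781 vs cont=7.1864 → 7.1864 [wait]  node(3,2) S=110.8500 payoff=0.0000 vs cont=1.6953 → 1.6953 [wait]  node(3,3) S=122.9364 payoff=0.0000 vs cont=0.1405 → 0.1405 [wait]  ⇒ S*(3)=90.1252
t_2: node(2,0) S=94.9114 payoff=12.0186 vs cont=11.3480 → 12.0186 [stop]  node(2,1) S=105.2600 payoff=1.6700 vs cont=4.0888 → 4.0888 [wait]  node(2,2) S=116.7369 payoff=0.0000 vs cont=0.8207 → 0.8207 [wait]  ⇒ S*(2)=94.9114
t_1: node(1,0) S=99.9519 payoff=6.9781 vs cont=7.5333 → 7.5333 [wait]  node(1,1) S=110.8500 payoff=0.0000 vs cont=2.2467 → 2.2467 [wait]  ⇒ S*(1)=-
t_0: node(0,0) S=105.2600 payoff=1.6700 vs cont=4.5466 → 4.5466 [wait]  ⇒ S*(0)=-

price = 4.5466
boundary = - - 94.9114 90.1252 94.9114 99.9519
tree:
4.5466
7.5333 2.2467
12.0186 4.0888 0.8207
16.8048 7.1864 1.6953 0.1405
21.3497 12.0186 3.4633 0.3206 0.0000
25.6654 16.8048 6.9781 0.7317 0.0000 0.0000
29.7634 21.3497 12.0186 1.6700 0.0000 0.0000 0.0000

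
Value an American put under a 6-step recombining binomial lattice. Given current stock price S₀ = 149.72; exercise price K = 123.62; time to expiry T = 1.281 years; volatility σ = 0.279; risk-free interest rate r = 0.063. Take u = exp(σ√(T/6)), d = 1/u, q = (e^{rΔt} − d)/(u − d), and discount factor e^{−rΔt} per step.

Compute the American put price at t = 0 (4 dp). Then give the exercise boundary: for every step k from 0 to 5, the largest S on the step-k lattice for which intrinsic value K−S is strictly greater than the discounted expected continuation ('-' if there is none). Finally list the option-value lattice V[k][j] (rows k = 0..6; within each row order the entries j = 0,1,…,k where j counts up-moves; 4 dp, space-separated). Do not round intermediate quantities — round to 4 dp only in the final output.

Δt=0.21350, u=1.13759, d=0.87905, q=0.52019, disc=e^(-rΔt)=0.98664
k=6 terminal: V=max(K-S,0) → 54.5392 34.2212 7.9274 0.0000 0.0000 0.0000 0.0000
k=5: j=0 S=78.5859 intr=45.0341 cont=43.3825 V=45.0341[EX]; j=1 S=101.6995 intr=21.9205 cont=20.2689 V=21.9205[EX]; j=2 S=131.6112 intr=0.0000 cont=3.7528 V=3.7528[hold]; j=3 S=170.3205 intr=0.0000 cont=0.0000 V=0.0000[hold]; j=4 S=220.4149 intr=0.0000 cont=0.0000 V=0.0000[hold]; j=5 S=285.2430 intr=0.0000 cont=0.0000 V=0.0000[hold]  S*(5)=101.6995
k=4: j=0 S=89.3988 intr=34.2212 cont=32.5696 V=34.2212[EX]; j=1 S=115.6926 intr=7.9274 cont=12.3032 V=12.3032[hold]; j=2 S=149.7200 intr=0.0000 cont=1.7766 V=1.7766[hold]; j=3 S=193.7554 intr=0.0000 cont=0.0000 V=0.0000[hold]; j=4 S=250.7425 intr=0.0000 cont=0.0000 V=0.0000[hold]  S*(4)=89.3988
k=3: j=0 S=101.6995 intr=21.9205 cont=22.5148 V=22.5148[hold]; j=1 S=131.6112 intr=0.0000 cont=6.7361 V=6.7361[hold]; j=2 S=170.3205 intr=0.0000 cont=0.8410 V=0.8410[hold]; j=3 S=220.4149 intr=0.0000 cont=0.0000 V=0.0000[hold]  S*(3)=-
k=2: j=0 S=115.6926 intr=7.9274 cont=14.1157 V=14.1157[hold]; j=1 S=149.7200 intr=0.0000 cont=3.6205 V=3.6205[hold]; j=2 S=193.7554 intr=0.0000 cont=0.3981 V=0.3981[hold]  S*(2)=-
k=1: j=0 S=131.6112 intr=0.0000 cont=8.5406 V=8.5406[hold]; j=1 S=170.3205 intr=0.0000 cont=1.9183 V=1.9183[hold]  S*(1)=-
k=0: j=0 S=149.7200 intr=0.0000 cont=5.0276 V=5.0276[hold]  S*(0)=-

price = 5.0276
boundary = - - - - 89.3988 101.6995
tree:
5.0276
8.5406 1.9183
14.1157 3.6205 0.3981
22.5148 6.7361 0.8410 0.0000
34.2212 12.3032 1.7766 0.0000 0.0000
45.0341 21.9205 3.7528 0.0000 0.0000 0.0000
54.5392 34.2212 7.9274 0.0000 0.0000 0.0000 0.0000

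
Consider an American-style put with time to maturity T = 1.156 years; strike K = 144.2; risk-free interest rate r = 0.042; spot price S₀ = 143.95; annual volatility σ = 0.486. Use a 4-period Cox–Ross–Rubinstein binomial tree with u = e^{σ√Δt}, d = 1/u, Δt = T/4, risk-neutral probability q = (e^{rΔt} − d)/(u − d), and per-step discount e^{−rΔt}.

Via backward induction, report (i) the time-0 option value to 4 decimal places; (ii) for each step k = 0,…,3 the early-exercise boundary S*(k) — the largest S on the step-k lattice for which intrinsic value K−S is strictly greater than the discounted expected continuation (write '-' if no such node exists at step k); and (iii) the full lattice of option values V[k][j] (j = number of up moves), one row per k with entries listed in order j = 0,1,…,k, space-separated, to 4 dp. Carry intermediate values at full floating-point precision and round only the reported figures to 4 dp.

Δt=0.28900  u=1.29857  d=0.77007  q=0.45816  discount=0.98794
step 4 (expiry): payoffs max(K−S,0) = 93.5775 58.8354 0.2500 0.0000 0.0000
step 3: (k=3,j=0): S=65.7371, (K−S)⁺=78.4629, hold=76.7232 ⇒ V=78.4629 exercise | (k=3,j=1): S=110.8523, (K−S)⁺=33.3477, hold=31.6080 ⇒ V=33.3477 exercise | (k=3,j=2): S=186.9298, (K−S)⁺=0.0000, hold=0.1338 ⇒ V=0.1338 continue | (k=3,j=3): S=315.2192, (K−S)⁺=0.0000, hold=0.0000 ⇒ V=0.0000 continue  boundary S*=110.8523
step 2: (k=2,j=0): S=85.3646, (K−S)⁺=58.8354, hold=57.0957 ⇒ V=58.8354 exercise | (k=2,j=1): S=143.9500, (K−S)⁺=0.2500, hold=17.9117 ⇒ V=17.9117 continue | (k=2,j=2): S=242.7424, (K−S)⁺=0.0000, hold=0.0716 ⇒ V=0.0716 continue  boundary S*=85.3646
step 1: (k=1,j=0): S=110.8523, (K−S)⁺=33.3477, hold=39.6022 ⇒ V=39.6022 continue | (k=1,j=1): S=186.9298, (K−S)⁺=0.0000, hold=9.6206 ⇒ V=9.6206 continue  boundary S*=-
step 0: (k=0,j=0): S=143.9500, (K−S)⁺=0.2500, hold=25.5538 ⇒ V=25.5538 continue  boundary S*=-

price = 25.5538
boundary = - - 85.3646 110.8523
tree:
25.5538
39.6022 9.6206
58.8354 17.9117 0.0716
78.4629 33.3477 0.1338 0.0000
93.5775 58.8354 0.2500 0.0000 0.0000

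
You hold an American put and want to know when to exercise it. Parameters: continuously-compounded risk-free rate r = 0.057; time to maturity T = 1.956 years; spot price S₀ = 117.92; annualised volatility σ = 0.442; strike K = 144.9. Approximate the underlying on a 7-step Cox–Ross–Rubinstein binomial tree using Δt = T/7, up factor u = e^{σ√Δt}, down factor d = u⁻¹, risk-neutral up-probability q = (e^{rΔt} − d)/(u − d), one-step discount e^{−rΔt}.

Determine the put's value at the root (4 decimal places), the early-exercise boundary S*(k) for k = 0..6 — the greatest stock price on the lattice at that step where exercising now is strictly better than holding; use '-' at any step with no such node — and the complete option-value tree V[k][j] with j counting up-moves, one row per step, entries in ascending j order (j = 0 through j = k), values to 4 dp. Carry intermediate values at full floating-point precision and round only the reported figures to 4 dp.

price = 39.2036
boundary = - - 73.9002 58.5025 73.9002 93.3505 117.9200
tree:
39.2036
53.7019 24.5593
70.9998 36.4637 12.2778
86.3975 52.1304 20.4403 3.7028
98.5869 70.9998 33.1086 7.1785 0.0000
108.2366 86.3975 51.5495 13.9168 0.0000 0.0000
115.8757 98.5869 70.9998 26.9800 0.0000 0.0000 0.0000
121.9232 108.2366 86.3975 51.5495 0.0000 0.0000 0.0000 0.0000

params: Δt=0.27943 u=1.26320 d=0.79164 q=0.47590 e^(-rΔt)=0.98420
t_7 payoffs: 121.9232 108.2366 86.3975 51.5495 0.0000 0.0000 0.0000 0.0000
t_6: node(6,0) S=29.0243 payoff=115.8757 vs cont=113.5861 → 115.8757 [stop]  node(6,1) S=46.3131 payoff=98.5869 vs cont=96.2973 → 98.5869 [stop]  node(6,2) S=73.9002 payoff=70.9998 vs cont=68.7102 → 70.9998 [stop]  node(6,3) S=117.9200 payoff=26.9800 vs cont=26.5902 → 26.9800 [stop]  node(6,4) S=188.1609 payoff=0.0000 vs cont=0.0000 → 0.0000 [wait]  node(6,5) S=300.2420 payoff=0.0000 vs cont=0.0000 → 0.0000 [wait]  node(6,6) S=479.0861 payoff=0.0000 vs cont=0.0000 → 0.0000 [wait]  ⇒ S*(6)=117.9200
t_5: node(5,0) S=36.6634 payoff=108.2366 vs cont=105.9470 → 108.2366 [stop]  node(5,1) S=58.5025 payoff=86.3975 vs cont=84.1079 → 86.3975 [stop]  node(5,2) S=93.3505 payoff=51.5495 vs cont=49.2599 → 51.5495 [stop]  node(5,3) S=148.9562 payoff=0.0000 vs cont=13.9168 → 13.9168 [wait]  node(5,4) S=237.6843 payoff=0.0000 vs cont=0.0000 → 0.0000 [wait]  node(5,5) S=379.2648 payoff=0.0000 vs cont=0.0000 → 0.0000 [wait]  ⇒ S*(5)=93.3505
t_4: node(4,0) S=46.3131 payoff=98.5869 vs cont=96.2973 → 98.5869 [stop]  node(4,1) S=73.9002 payoff=70.9998 vs cont=68.7102 → 70.9998 [stop]  node(4,2) S=117.9200 payoff=26.9800 vs cont=33.1086 → 33.1086 [wait]  node(4,3) S=188.1609 payoff=0.0000 vs cont=7.1785 → 7.1785 [wait]  node(4,4) S=300.2420 payoff=0.0000 vs cont=0.0000 → 0.0000 [wait]  ⇒ S*(4)=73.9002
t_3: node(3,0) S=58.5025 payoff=86.3975 vs cont=84.1079 → 86.3975 [stop]  node(3,1) S=93.3505 payoff=51.5495 vs cont=52.1304 → 52.1304 [wait]  node(3,2) S=148.9562 payoff=0.0000 vs cont=20.4403 → 20.4403 [wait]  node(3,3) S=237.6843 payoff=0.0000 vs cont=3.7028 → 3.7028 [wait]  ⇒ S*(3)=58.5025
t_2: node(2,0) S=73.9002 payoff=70.9998 vs cont=68.9823 → 70.9998 [stop]  node(2,1) S=117.9200 payoff=26.9800 vs cont=36.4637 → 36.4637 [wait]  node(2,2) S=188.1609 payoff=0.0000 vs cont=12.2778 → 12.2778 [wait]  ⇒ S*(2)=73.9002
t_1: node(1,0) S=93.3505 payoff=51.5495 vs cont=53.7019 → 53.7019 [wait]  node(1,1) S=148.9562 payoff=0.0000 vs cont=24.5593 → 24.5593 [wait]  ⇒ S*(1)=-
t_0: node(0,0) S=117.9200 payoff=26.9800 vs cont=39.2036 → 39.2036 [wait]  ⇒ S*(0)=-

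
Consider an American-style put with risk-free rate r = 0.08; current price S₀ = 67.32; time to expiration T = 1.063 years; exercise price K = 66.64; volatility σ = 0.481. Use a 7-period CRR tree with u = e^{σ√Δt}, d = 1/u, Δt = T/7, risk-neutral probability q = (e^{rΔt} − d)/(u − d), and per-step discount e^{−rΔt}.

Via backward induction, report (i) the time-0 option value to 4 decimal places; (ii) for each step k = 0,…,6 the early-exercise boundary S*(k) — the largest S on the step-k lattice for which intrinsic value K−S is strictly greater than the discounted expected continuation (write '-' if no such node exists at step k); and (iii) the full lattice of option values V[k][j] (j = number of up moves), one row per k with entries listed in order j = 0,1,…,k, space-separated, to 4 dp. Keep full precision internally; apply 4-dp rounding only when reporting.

price = 10.7489
boundary = - - - 38.3647 31.8073 38.3647 46.2739
tree:
10.7489
15.3463 6.1510
21.2166 9.5163 2.7423
28.2753 14.2759 4.7157 0.7216
34.8327 20.5984 7.9400 1.4201 0.0000
40.2692 28.2753 12.9875 2.7950 0.0000 0.0000
44.7765 34.8327 20.3661 5.5009 0.0000 0.0000 0.0000
48.5135 40.2692 28.2753 10.8264 0.0000 0.0000 0.0000 0.0000

Δt=0.15186  u=1.20616  d=0.82908  q=0.48569  discount=0.98792
step 7 (expiry): payoffs max(K−S,0) = 48.5135 40.2692 28.2753 10.8264 0.0000 0.0000 0.0000 0.0000
step 6: (k=6,j=0): S=21.8635, (K−S)⁺=44.7765, hold=43.9719 ⇒ V=44.7765 exercise | (k=6,j=1): S=31.8073, (K−S)⁺=34.8327, hold=34.0280 ⇒ V=34.8327 exercise | (k=6,j=2): S=46.2739, (K−S)⁺=20.3661, hold=19.5615 ⇒ V=20.3661 exercise | (k=6,j=3): S=67.3200, (K−S)⁺=0.0000, hold=5.5009 ⇒ V=5.5009 continue | (k=6,j=4): S=97.9383, (K−S)⁺=0.0000, hold=0.0000 ⇒ V=0.0000 continue | (k=6,j=5): S=142.4823, (K−S)⁺=0.0000, hold=0.0000 ⇒ V=0.0000 continue | (k=6,j=6): S=207.2858, (K−S)⁺=0.0000, hold=0.0000 ⇒ V=0.0000 continue  boundary S*=46.2739
step 5: (k=5,j=0): S=26.3708, (K−S)⁺=40.2692, hold=39.4645 ⇒ V=40.2692 exercise | (k=5,j=1): S=38.3647, (K−S)⁺=28.2753, hold=27.4707 ⇒ V=28.2753 exercise | (k=5,j=2): S=55.8136, (K−S)⁺=10.8264, hold=12.9875 ⇒ V=12.9875 continue | (k=5,j=3): S=81.1986, (K−S)⁺=0.0000, hold=2.7950 ⇒ V=2.7950 continue | (k=5,j=4): S=118.1291, (K−S)⁺=0.0000, hold=0.0000 ⇒ V=0.0000 continue | (k=5,j=5): S=171.8562, (K−S)⁺=0.0000, hold=0.0000 ⇒ V=0.0000 continue  boundary S*=38.3647
step 4: (k=4,j=0): S=31.8073, (K−S)⁺=34.8327, hold=34.0280 ⇒ V=34.8327 exercise | (k=4,j=1): S=46.2739, (K−S)⁺=20.3661, hold=20.5984 ⇒ V=20.5984 continue | (k=4,j=2): S=67.3200, (K−S)⁺=0.0000, hold=7.9400 ⇒ V=7.9400 continue | (k=4,j=3): S=97.9383, (K−S)⁺=0.0000, hold=1.4201 ⇒ V=1.4201 continue | (k=4,j=4): S=142.4823, (K−S)⁺=0.0000, hold=0.0000 ⇒ V=0.0000 continue  boundary S*=31.8073
step 3: (k=3,j=0): S=38.3647, (K−S)⁺=28.2753, hold=27.5821 ⇒ V=28.2753 exercise | (k=3,j=1): S=55.8136, (K−S)⁺=10.8264, hold=14.2759 ⇒ V=14.2759 continue | (k=3,j=2): S=81.1986, (K−S)⁺=0.0000, hold=4.7157 ⇒ V=4.7157 continue | (k=3,j=3): S=118.1291, (K−S)⁺=0.0000, hold=0.7216 ⇒ V=0.7216 continue  boundary S*=38.3647
step 2: (k=2,j=0): S=46.2739, (K−S)⁺=20.3661, hold=21.2166 ⇒ V=21.2166 continue | (k=2,j=1): S=67.3200, (K−S)⁺=0.0000, hold=9.5163 ⇒ V=9.5163 continue | (k=2,j=2): S=97.9383, (K−S)⁺=0.0000, hold=2.7423 ⇒ V=2.7423 continue  boundary S*=-
step 1: (k=1,j=0): S=55.8136, (K−S)⁺=10.8264, hold=15.3463 ⇒ V=15.3463 continue | (k=1,j=1): S=81.1986, (K−S)⁺=0.0000, hold=6.1510 ⇒ V=6.1510 continue  boundary S*=-
step 0: (k=0,j=0): S=67.3200, (K−S)⁺=0.0000, hold=10.7489 ⇒ V=10.7489 continue  boundary S*=-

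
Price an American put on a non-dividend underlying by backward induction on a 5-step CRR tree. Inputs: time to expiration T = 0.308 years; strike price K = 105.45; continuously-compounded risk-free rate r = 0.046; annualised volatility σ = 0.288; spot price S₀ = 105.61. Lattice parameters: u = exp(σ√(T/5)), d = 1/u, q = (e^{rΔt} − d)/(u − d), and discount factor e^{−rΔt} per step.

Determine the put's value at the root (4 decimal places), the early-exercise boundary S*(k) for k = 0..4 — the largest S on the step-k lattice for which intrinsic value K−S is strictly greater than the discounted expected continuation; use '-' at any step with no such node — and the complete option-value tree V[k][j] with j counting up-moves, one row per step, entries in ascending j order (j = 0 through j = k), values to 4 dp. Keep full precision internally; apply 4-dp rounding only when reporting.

price = 6.3471
boundary = - - - 85.2266 91.5416
tree:
6.3471
9.7427 3.0141
14.3874 5.1896 0.8727
20.2234 8.6785 1.7574 0.0000
26.1027 13.9084 3.5387 0.0000 0.0000
31.5765 20.2234 7.1255 0.0000 0.0000 0.0000

Δt=0.06160  u=1.07410  d=0.93102  q=0.50197  discount=0.99717
step 5 (expiry): payoffs max(K−S,0) = 31.5765 20.2234 7.1255 0.0000 0.0000 0.0000
step 4: (k=4,j=0): S=79.3473, (K−S)⁺=26.1027, hold=25.8043 ⇒ V=26.1027 exercise | (k=4,j=1): S=91.5416, (K−S)⁺=13.9084, hold=13.6100 ⇒ V=13.9084 exercise | (k=4,j=2): S=105.6100, (K−S)⁺=0.0000, hold=3.5387 ⇒ V=3.5387 continue | (k=4,j=3): S=121.8405, (K−S)⁺=0.0000, hold=0.0000 ⇒ V=0.0000 continue | (k=4,j=4): S=140.5653, (K−S)⁺=0.0000, hold=0.0000 ⇒ V=0.0000 continue  boundary S*=91.5416
step 3: (k=3,j=0): S=85.2266, (K−S)⁺=20.2234, hold=19.9250 ⇒ V=20.2234 exercise | (k=3,j=1): S=98.3245, (K−S)⁺=7.1255, hold=8.6785 ⇒ V=8.6785 continue | (k=3,j=2): S=113.4353, (K−S)⁺=0.0000, hold=1.7574 ⇒ V=1.7574 continue | (k=3,j=3): S=130.8684, (K−S)⁺=0.0000, hold=0.0000 ⇒ V=0.0000 continue  boundary S*=85.2266
step 2: (k=2,j=0): S=91.5416, (K−S)⁺=13.9084, hold=14.3874 ⇒ V=14.3874 continue | (k=2,j=1): S=105.6100, (K−S)⁺=0.0000, hold=5.1896 ⇒ V=5.1896 continue | (k=2,j=2): S=121.8405, (K−S)⁺=0.0000, hold=0.8727 ⇒ V=0.8727 continue  boundary S*=-
step 1: (k=1,j=0): S=98.3245, (K−S)⁺=7.1255, hold=9.7427 ⇒ V=9.7427 continue | (k=1,j=1): S=113.4353, (K−S)⁺=0.0000, hold=3.0141 ⇒ V=3.0141 continue  boundary S*=-
step 0: (k=0,j=0): S=105.6100, (K−S)⁺=0.0000, hold=6.3471 ⇒ V=6.3471 continue  boundary S*=-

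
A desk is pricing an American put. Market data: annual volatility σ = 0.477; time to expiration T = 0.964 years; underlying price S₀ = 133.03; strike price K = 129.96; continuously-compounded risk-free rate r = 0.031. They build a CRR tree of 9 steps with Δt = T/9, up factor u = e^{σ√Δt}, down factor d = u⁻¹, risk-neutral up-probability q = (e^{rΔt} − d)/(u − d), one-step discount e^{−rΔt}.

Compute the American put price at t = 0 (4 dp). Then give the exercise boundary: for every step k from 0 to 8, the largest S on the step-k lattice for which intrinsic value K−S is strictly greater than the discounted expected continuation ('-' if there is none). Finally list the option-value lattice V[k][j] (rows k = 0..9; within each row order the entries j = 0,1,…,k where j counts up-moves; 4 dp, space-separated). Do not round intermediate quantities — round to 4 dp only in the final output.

price = 21.7006
boundary = - - - - 71.2452 60.9477 71.2452 83.2826 97.3537
tree:
21.7006
29.0909 13.5751
37.9381 19.3858 7.1619
47.9862 26.9500 11.0492 2.8580
58.7148 36.3068 16.6589 4.8434 0.6542
69.0123 47.1517 24.4146 8.0885 1.2424 0.0000
77.8215 58.7148 34.5317 13.2540 2.3593 0.0000 0.0000
85.3574 69.0123 46.6774 21.1699 4.4804 0.0000 0.0000 0.0000
91.8041 77.8215 58.7148 32.6063 8.5084 0.0000 0.0000 0.0000 0.0000
97.3190 85.3574 69.0123 46.6774 16.1577 0.0000 0.0000 0.0000 0.0000 0.0000

Δt=0.10711, u=1.16896, d=0.85546, q=0.47166, disc=e^(-rΔt)=0.99669
k=9 terminal: V=max(K-S,0) → 97.3190 85.3574 69.0123 46.6774 16.1577 0.0000 0.0000 0.0000 0.0000 0.0000
k=8: j=0 S=38.1559 intr=91.8041 cont=91.3733 V=91.8041[EX]; j=1 S=52.1385 intr=77.8215 cont=77.3907 V=77.8215[EX]; j=2 S=71.2452 intr=58.7148 cont=58.2840 V=58.7148[EX]; j=3 S=97.3537 intr=32.6063 cont=32.1755 V=32.6063[EX]; j=4 S=133.0300 intr=0.0000 cont=8.5084 V=8.5084[hold]; j=5 S=181.7802 intr=0.0000 cont=0.0000 V=0.0000[hold]; j=6 S=248.3954 intr=0.0000 cont=0.0000 V=0.0000[hold]; j=7 S=339.4224 intr=0.0000 cont=0.0000 V=0.0000[hold]; j=8 S=463.8071 intr=0.0000 cont=0.0000 V=0.0000[hold]  S*(8)=97.3537
k=7: j=0 S=44.6026 intr=85.3574 cont=84.9266 V=85.3574[EX]; j=1 S=60.9477 intr=69.0123 cont=68.5815 V=69.0123[EX]; j=2 S=83.2826 intr=46.6774 cont=46.2466 V=46.6774[EX]; j=3 S=113.8023 intr=16.1577 cont=21.1699 V=21.1699[hold]; j=4 S=155.5063 intr=0.0000 cont=4.4804 V=4.4804[hold]; j=5 S=212.4932 intr=0.0000 cont=0.0000 V=0.0000[hold]; j=6 S=290.3635 intr=0.0000 cont=0.0000 V=0.0000[hold]; j=7 S=396.7701 intr=0.0000 cont=0.0000 V=0.0000[hold]  S*(7)=83.2826
k=6: j=0 S=52.1385 intr=77.8215 cont=77.3907 V=77.8215[EX]; j=1 S=71.2452 intr=58.7148 cont=58.2840 V=58.7148[EX]; j=2 S=97.3537 intr=32.6063 cont=34.5317 V=34.5317[hold]; j=3 S=133.0300 intr=0.0000 cont=13.2540 V=13.2540[hold]; j=4 S=181.7802 intr=0.0000 cont=2.3593 V=2.3593[hold]; j=5 S=248.3954 intr=0.0000 cont=0.0000 V=0.0000[hold]; j=6 S=339.4224 intr=0.0000 cont=0.0000 V=0.0000[hold]  S*(6)=71.2452
k=5: j=0 S=60.9477 intr=69.0123 cont=68.5815 V=69.0123[EX]; j=1 S=83.2826 intr=46.6774 cont=47.1517 V=47.1517[hold]; j=2 S=113.8023 intr=16.1577 cont=24.4146 V=24.4146[hold]; j=3 S=155.5063 intr=0.0000 cont=8.0885 V=8.0885[hold]; j=4 S=212.4932 intr=0.0000 cont=1.2424 V=1.2424[hold]; j=5 S=290.3635 intr=0.0000 cont=0.0000 V=0.0000[hold]  S*(5)=60.9477
k=4: j=0 S=71.2452 intr=58.7148 cont=58.5070 V=58.7148[EX]; j=1 S=97.3537 intr=32.6063 cont=36.3068 V=36.3068[hold]; j=2 S=133.0300 intr=0.0000 cont=16.6589 V=16.6589[hold]; j=3 S=181.7802 intr=0.0000 cont=4.8434 V=4.8434[hold]; j=4 S=248.3954 intr=0.0000 cont=0.6542 V=0.6542[hold]  S*(4)=71.2452
k=3: j=0 S=83.2826 intr=46.6774 cont=47.9862 V=47.9862[hold]; j=1 S=113.8023 intr=16.1577 cont=26.9500 V=26.9500[hold]; j=2 S=155.5063 intr=0.0000 cont=11.0492 V=11.0492[hold]; j=3 S=212.4932 intr=0.0000 cont=2.8580 V=2.8580[hold]  S*(3)=-
k=2: j=0 S=97.3537 intr=32.6063 cont=37.9381 V=37.9381[hold]; j=1 S=133.0300 intr=0.0000 cont=19.3858 V=19.3858[hold]; j=2 S=181.7802 intr=0.0000 cont=7.1619 V=7.1619[hold]  S*(2)=-
k=1: j=0 S=113.8023 intr=16.1577 cont=29.0909 V=29.0909[hold]; j=1 S=155.5063 intr=0.0000 cont=13.5751 V=13.5751[hold]  S*(1)=-
k=0: j=0 S=133.0300 intr=0.0000 cont=21.7006 V=21.7006[hold]  S*(0)=-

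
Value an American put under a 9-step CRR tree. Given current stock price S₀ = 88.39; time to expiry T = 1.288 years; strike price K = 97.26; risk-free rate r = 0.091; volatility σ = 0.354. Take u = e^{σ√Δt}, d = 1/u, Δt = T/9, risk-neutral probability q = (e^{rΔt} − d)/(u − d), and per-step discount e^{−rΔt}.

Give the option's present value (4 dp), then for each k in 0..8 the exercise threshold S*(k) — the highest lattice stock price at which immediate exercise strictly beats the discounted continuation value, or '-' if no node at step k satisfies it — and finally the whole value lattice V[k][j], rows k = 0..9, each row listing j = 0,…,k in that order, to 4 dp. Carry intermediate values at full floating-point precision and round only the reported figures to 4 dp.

Δt=0.14311, u=1.14330, d=0.87466, q=0.51537, disc=e^(-rΔt)=0.98706
k=9 terminal: V=max(K-S,0) → 70.7772 62.6435 52.0116 38.1143 19.9487 0.0000 0.0000 0.0000 0.0000 0.0000
k=8: j=0 S=30.2777 intr=66.9823 cont=65.7239 V=66.9823[EX]; j=1 S=39.5770 intr=57.6830 cont=56.4245 V=57.6830[EX]; j=2 S=51.7325 intr=45.5275 cont=44.2691 V=45.5275[EX]; j=3 S=67.6212 intr=29.6388 cont=28.3803 V=29.6388[EX]; j=4 S=88.3900 intr=8.8700 cont=9.5427 V=9.5427[hold]; j=5 S=115.5375 intr=0.0000 cont=0.0000 V=0.0000[hold]; j=6 S=151.0230 intr=0.0000 cont=0.0000 V=0.0000[hold]; j=7 S=197.4072 intr=0.0000 cont=0.0000 V=0.0000[hold]; j=8 S=258.0376 intr=0.0000 cont=0.0000 V=0.0000[hold]  S*(8)=67.6212
k=7: j=0 S=34.6165 intr=62.6435 cont=61.3851 V=62.6435[EX]; j=1 S=45.2484 intr=52.0116 cont=50.7532 V=52.0116[EX]; j=2 S=59.1457 intr=38.1143 cont=36.8559 V=38.1143[EX]; j=3 S=77.3113 intr=19.9487 cont=19.0325 V=19.9487[EX]; j=4 S=101.0562 intr=0.0000 cont=4.5649 V=4.5649[hold]; j=5 S=132.0940 intr=0.0000 cont=0.0000 V=0.0000[hold]; j=6 S=172.6645 intr=0.0000 cont=0.0000 V=0.0000[hold]; j=7 S=225.6955 intr=0.0000 cont=0.0000 V=0.0000[hold]  S*(7)=77.3113
k=6: j=0 S=39.5770 intr=57.6830 cont=56.4245 V=57.6830[EX]; j=1 S=51.7325 intr=45.5275 cont=44.2691 V=45.5275[EX]; j=2 S=67.6212 intr=29.6388 cont=28.3803 V=29.6388[EX]; j=3 S=88.3900 intr=8.8700 cont=11.8649 V=11.8649[hold]; j=4 S=115.5375 intr=0.0000 cont=2.1837 V=2.1837[hold]; j=5 S=151.0230 intr=0.0000 cont=0.0000 V=0.0000[hold]; j=6 S=197.4072 intr=0.0000 cont=0.0000 V=0.0000[hold]  S*(6)=67.6212
k=5: j=0 S=45.2484 intr=52.0116 cont=50.7532 V=52.0116[EX]; j=1 S=59.1457 intr=38.1143 cont=36.8559 V=38.1143[EX]; j=2 S=77.3113 intr=19.9487 cont=20.2137 V=20.2137[hold]; j=3 S=101.0562 intr=0.0000 cont=6.7866 V=6.7866[hold]; j=4 S=132.0940 intr=0.0000 cont=1.0446 V=1.0446[hold]; j=5 S=172.6645 intr=0.0000 cont=0.0000 V=0.0000[hold]  S*(5)=59.1457
k=4: j=0 S=51.7325 intr=45.5275 cont=44.2691 V=45.5275[EX]; j=1 S=67.6212 intr=29.6388 cont=28.5152 V=29.6388[EX]; j=2 S=88.3900 intr=8.8700 cont=13.1218 V=13.1218[hold]; j=3 S=115.5375 intr=0.0000 cont=3.7778 V=3.7778[hold]; j=4 S=151.0230 intr=0.0000 cont=0.4997 V=0.4997[hold]  S*(4)=67.6212
k=3: j=0 S=59.1457 intr=38.1143 cont=36.8559 V=38.1143[EX]; j=1 S=77.3113 intr=19.9487 cont=20.8531 V=20.8531[hold]; j=2 S=101.0562 intr=0.0000 cont=8.1988 V=8.1988[hold]; j=3 S=132.0940 intr=0.0000 cont=2.0614 V=2.0614[hold]  S*(3)=59.1457
k=2: j=0 S=67.6212 intr=29.6388 cont=28.8404 V=29.6388[EX]; j=1 S=88.3900 intr=8.8700 cont=14.1461 V=14.1461[hold]; j=2 S=115.5375 intr=0.0000 cont=4.9706 V=4.9706[hold]  S*(2)=67.6212
k=1: j=0 S=77.3113 intr=19.9487 cont=21.3742 V=21.3742[hold]; j=1 S=101.0562 intr=0.0000 cont=9.2955 V=9.2955[hold]  S*(1)=-
k=0: j=0 S=88.3900 intr=8.8700 cont=14.9532 V=14.9532[hold]  S*(0)=-

price = 14.9532
boundary = - - 67.6212 59.1457 67.6212 59.1457 67.6212 77.3113 67.6212
tree:
14.9532
21.3742 9.2955
29.6388 14.1461 4.9706
38.1143 20.8531 8.1988 2.0614
45.5275 29.6388 13.1218 3.7778 0.4997
52.0116 38.1143 20.2137 6.7866 1.0446 0.0000
57.6830 45.5275 29.6388 11.8649 2.1837 0.0000 0.0000
62.6435 52.0116 38.1143 19.9487 4.5649 0.0000 0.0000 0.0000
66.9823 57.6830 45.5275 29.6388 9.5427 0.0000 0.0000 0.0000 0.0000
70.7772 62.6435 52.0116 38.1143 19.9487 0.0000 0.0000 0.0000 0.0000 0.0000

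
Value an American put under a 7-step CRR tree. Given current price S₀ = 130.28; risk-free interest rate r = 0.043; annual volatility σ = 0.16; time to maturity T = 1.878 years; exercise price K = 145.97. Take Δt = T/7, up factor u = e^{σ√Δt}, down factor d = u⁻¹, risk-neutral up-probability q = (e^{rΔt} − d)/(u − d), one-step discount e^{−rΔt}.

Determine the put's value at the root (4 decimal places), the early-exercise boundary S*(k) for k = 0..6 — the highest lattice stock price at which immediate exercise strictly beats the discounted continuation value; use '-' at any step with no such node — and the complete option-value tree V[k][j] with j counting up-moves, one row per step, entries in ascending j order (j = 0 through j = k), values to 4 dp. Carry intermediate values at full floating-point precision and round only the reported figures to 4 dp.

price = 17.1940
boundary = - 119.9184 110.3810 119.9184 110.3810 119.9184 130.2800
tree:
17.1940
26.0516 10.2872
35.5890 16.6767 5.2602
44.3679 26.0516 9.3345 2.0272
52.4487 35.5890 15.9871 4.0714 0.3923
59.8867 44.3679 26.0516 8.0642 0.8803 0.0000
66.7332 52.4487 35.5890 15.6900 1.9755 0.0000 0.0000
73.0351 59.8867 44.3679 26.0516 4.4332 0.0000 0.0000 0.0000

Δt=0.26829, u=1.08641, d=0.92047, q=0.54922, disc=e^(-rΔt)=0.98853
k=7 terminal: V=max(K-S,0) → 73.0351 59.8867 44.3679 26.0516 4.4332 0.0000 0.0000 0.0000
k=6: j=0 S=79.2368 intr=66.7332 cont=65.0589 V=66.7332[EX]; j=1 S=93.5213 intr=52.4487 cont=50.7744 V=52.4487[EX]; j=2 S=110.3810 intr=35.5890 cont=33.9147 V=35.5890[EX]; j=3 S=130.2800 intr=15.6900 cont=14.0157 V=15.6900[EX]; j=4 S=153.7663 intr=0.0000 cont=1.9755 V=1.9755[hold]; j=5 S=181.4867 intr=0.0000 cont=0.0000 V=0.0000[hold]; j=6 S=214.2044 intr=0.0000 cont=0.0000 V=0.0000[hold]  S*(6)=130.2800
k=5: j=0 S=86.0833 intr=59.8867 cont=58.2124 V=59.8867[EX]; j=1 S=101.6021 intr=44.3679 cont=42.6937 V=44.3679[EX]; j=2 S=119.9184 intr=26.0516 cont=24.3773 V=26.0516[EX]; j=3 S=141.5368 intr=4.4332 cont=8.0642 V=8.0642[hold]; j=4 S=167.0525 intr=0.0000 cont=0.8803 V=0.8803[hold]; j=5 S=197.1681 intr=0.0000 cont=0.0000 V=0.0000[hold]  S*(5)=119.9184
k=4: j=0 S=93.5213 intr=52.4487 cont=50.7744 V=52.4487[EX]; j=1 S=110.3810 intr=35.5890 cont=33.9147 V=35.5890[EX]; j=2 S=130.2800 intr=15.6900 cont=15.9871 V=15.9871[hold]; j=3 S=153.7663 intr=0.0000 cont=4.0714 V=4.0714[hold]; j=4 S=181.4867 intr=0.0000 cont=0.3923 V=0.3923[hold]  S*(4)=110.3810
k=3: j=0 S=101.6021 intr=44.3679 cont=42.6937 V=44.3679[EX]; j=1 S=119.9184 intr=26.0516 cont=24.5386 V=26.0516[EX]; j=2 S=141.5368 intr=4.4332 cont=9.3345 V=9.3345[hold]; j=3 S=167.0525 intr=0.0000 cont=2.0272 V=2.0272[hold]  S*(3)=119.9184
k=2: j=0 S=110.3810 intr=35.5890 cont=33.9147 V=35.5890[EX]; j=1 S=130.2800 intr=15.6900 cont=16.6767 V=16.6767[hold]; j=2 S=153.7663 intr=0.0000 cont=5.2602 V=5.2602[hold]  S*(2)=110.3810
k=1: j=0 S=119.9184 intr=26.0516 cont=24.9130 V=26.0516[EX]; j=1 S=141.5368 intr=4.4332 cont=10.2872 V=10.2872[hold]  S*(1)=119.9184
k=0: j=0 S=130.2800 intr=15.6900 cont=17.1940 V=17.1940[hold]  S*(0)=-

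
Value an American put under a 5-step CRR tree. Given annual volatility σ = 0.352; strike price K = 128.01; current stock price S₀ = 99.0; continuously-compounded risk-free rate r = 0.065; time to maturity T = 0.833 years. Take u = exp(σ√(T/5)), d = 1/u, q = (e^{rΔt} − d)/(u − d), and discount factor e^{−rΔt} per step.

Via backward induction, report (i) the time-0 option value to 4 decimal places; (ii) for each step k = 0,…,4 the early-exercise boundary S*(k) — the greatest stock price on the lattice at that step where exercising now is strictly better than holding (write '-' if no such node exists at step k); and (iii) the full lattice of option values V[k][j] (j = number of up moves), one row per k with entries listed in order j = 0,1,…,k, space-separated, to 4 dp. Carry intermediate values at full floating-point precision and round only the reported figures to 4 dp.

price = 30.6114
boundary = - 85.7508 74.2747 85.7508 99.0000
tree:
30.6114
42.2592 19.7160
53.7353 29.5852 10.3493
63.6755 42.2592 17.6491 3.3295
72.2854 53.7353 29.0100 6.7572 0.0000
79.7431 63.6755 42.2592 13.7137 0.0000 0.0000

Δt=0.16660  u=1.15451  d=0.86617  q=0.50190  discount=0.98923
step 5 (expiry): payoffs max(K−S,0) = 79.7431 63.6755 42.2592 13.7137 0.0000 0.0000
step 4: (k=4,j=0): S=55.7246, (K−S)⁺=72.2854, hold=70.9067 ⇒ V=72.2854 exercise | (k=4,j=1): S=74.2747, (K−S)⁺=53.7353, hold=52.3565 ⇒ V=53.7353 exercise | (k=4,j=2): S=99.0000, (K−S)⁺=29.0100, hold=27.6313 ⇒ V=29.0100 exercise | (k=4,j=3): S=131.9561, (K−S)⁺=0.0000, hold=6.7572 ⇒ V=6.7572 continue | (k=4,j=4): S=175.8829, (K−S)⁺=0.0000, hold=0.0000 ⇒ V=0.0000 continue  boundary S*=99.0000
step 3: (k=3,j=0): S=64.3345, (K−S)⁺=63.6755, hold=62.2968 ⇒ V=63.6755 exercise | (k=3,j=1): S=85.7508, (K−S)⁺=42.2592, hold=40.8805 ⇒ V=42.2592 exercise | (k=3,j=2): S=114.2963, (K−S)⁺=13.7137, hold=17.6491 ⇒ V=17.6491 continue | (k=3,j=3): S=152.3444, (K−S)⁺=0.0000, hold=3.3295 ⇒ V=3.3295 continue  boundary S*=85.7508
step 2: (k=2,j=0): S=74.2747, (K−S)⁺=53.7353, hold=52.3565 ⇒ V=53.7353 exercise | (k=2,j=1): S=99.0000, (K−S)⁺=29.0100, hold=29.5852 ⇒ V=29.5852 continue | (k=2,j=2): S=131.9561, (K−S)⁺=0.0000, hold=10.3493 ⇒ V=10.3493 continue  boundary S*=74.2747
step 1: (k=1,j=0): S=85.7508, (K−S)⁺=42.2592, hold=41.1660 ⇒ V=42.2592 exercise | (k=1,j=1): S=114.2963, (K−S)⁺=13.7137, hold=19.7160 ⇒ V=19.7160 continue  boundary S*=85.7508
step 0: (k=0,j=0): S=99.0000, (K−S)⁺=29.0100, hold=30.6114 ⇒ V=30.6114 continue  boundary S*=-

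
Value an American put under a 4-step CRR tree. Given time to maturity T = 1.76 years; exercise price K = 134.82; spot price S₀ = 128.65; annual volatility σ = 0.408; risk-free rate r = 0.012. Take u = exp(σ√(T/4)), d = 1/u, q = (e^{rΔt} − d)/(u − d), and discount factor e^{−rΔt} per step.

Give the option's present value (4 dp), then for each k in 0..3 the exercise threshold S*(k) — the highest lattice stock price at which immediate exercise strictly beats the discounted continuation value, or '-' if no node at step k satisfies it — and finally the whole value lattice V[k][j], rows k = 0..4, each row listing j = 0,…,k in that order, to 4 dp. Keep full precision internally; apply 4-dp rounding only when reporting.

price = 29.4743
boundary = - - 74.8752 98.1463
tree:
29.4743
42.8630 12.9529
59.9448 21.8472 1.8981
77.6982 36.6737 3.4222 0.0000
91.2421 59.9448 6.1700 0.0000 0.0000

params: Δt=0.44000 u=1.31080 d=0.76289 q=0.44241 e^(-rΔt)=0.99473
t_4 payoffs: 91.2421 59.9448 6.1700 0.0000 0.0000
t_3: node(3,0) S=57.1218 payoff=77.6982 vs cont=76.9882 → 77.6982 [stop]  node(3,1) S=98.1463 payoff=36.6737 vs cont=35.9638 → 36.6737 [stop]  node(3,2) S=168.6342 payoff=0.0000 vs cont=3.4222 → 3.4222 [wait]  node(3,3) S=289.7462 payoff=0.0000 vs cont=0.0000 → 0.0000 [wait]  ⇒ S*(3)=98.1463
t_2: node(2,0) S=74.8752 payoff=59.9448 vs cont=59.2349 → 59.9448 [stop]  node(2,1) S=128.6500 payoff=6.1700 vs cont=21.8472 → 21.8472 [wait]  node(2,2) S=221.0455 payoff=0.0000 vs cont=1.8981 → 1.8981 [wait]  ⇒ S*(2)=74.8752
t_1: node(1,0) S=98.1463 payoff=36.6737 vs cont=42.8630 → 42.8630 [wait]  node(1,1) S=168.6342 payoff=0.0000 vs cont=12.9529 → 12.9529 [wait]  ⇒ S*(1)=-
t_0: node(0,0) S=128.6500 payoff=6.1700 vs cont=29.4743 → 29.4743 [wait]  ⇒ S*(0)=-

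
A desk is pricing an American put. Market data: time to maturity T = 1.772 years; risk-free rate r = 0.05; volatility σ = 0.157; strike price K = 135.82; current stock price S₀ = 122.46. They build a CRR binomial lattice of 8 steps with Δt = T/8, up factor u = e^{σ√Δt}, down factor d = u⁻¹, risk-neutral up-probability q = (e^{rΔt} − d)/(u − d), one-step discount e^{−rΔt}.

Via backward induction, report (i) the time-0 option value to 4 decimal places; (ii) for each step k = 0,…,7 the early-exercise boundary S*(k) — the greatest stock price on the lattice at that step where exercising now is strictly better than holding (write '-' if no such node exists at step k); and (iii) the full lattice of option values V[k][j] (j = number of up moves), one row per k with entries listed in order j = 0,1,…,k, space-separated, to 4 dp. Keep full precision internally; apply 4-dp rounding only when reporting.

price = 14.4897
boundary = - 113.7376 105.6365 113.7376 105.6365 113.7376 122.4600 113.7376
tree:
14.4897
22.0824 8.7365
30.1835 14.1348 4.6147
37.7076 22.0824 8.0921 1.9394
44.6958 30.1835 13.6815 3.8054 0.4930
51.1862 37.7076 22.0824 7.2689 1.1249 0.0000
57.2144 44.6958 30.1835 13.3600 2.5665 0.0000 0.0000
62.8131 51.1862 37.7076 22.0824 5.8556 0.0000 0.0000 0.0000
68.0131 57.2144 44.6958 30.1835 13.3600 0.0000 0.0000 0.0000 0.0000

Δt=0.22150  u=1.07669  d=0.92877  q=0.55683  discount=0.98899
step 8 (expiry): payoffs max(K−S,0) = 68.0131 57.2144 44.6958 30.1835 13.3600 0.0000 0.0000 0.0000 0.0000
step 7: (k=7,j=0): S=73.0069, (K−S)⁺=62.8131, hold=61.3172 ⇒ V=62.8131 exercise | (k=7,j=1): S=84.6338, (K−S)⁺=51.1862, hold=49.6903 ⇒ V=51.1862 exercise | (k=7,j=2): S=98.1124, (K−S)⁺=37.7076, hold=36.2117 ⇒ V=37.7076 exercise | (k=7,j=3): S=113.7376, (K−S)⁺=22.0824, hold=20.5865 ⇒ V=22.0824 exercise | (k=7,j=4): S=131.8513, (K−S)⁺=3.9687, hold=5.8556 ⇒ V=5.8556 continue | (k=7,j=5): S=152.8497, (K−S)⁺=0.0000, hold=0.0000 ⇒ V=0.0000 continue | (k=7,j=6): S=177.1922, (K−S)⁺=0.0000, hold=0.0000 ⇒ V=0.0000 continue | (k=7,j=7): S=205.4115, (K−S)⁺=0.0000, hold=0.0000 ⇒ V=0.0000 continue  boundary S*=113.7376
step 6: (k=6,j=0): S=78.6056, (K−S)⁺=57.2144, hold=55.7184 ⇒ V=57.2144 exercise | (k=6,j=1): S=91.1242, (K−S)⁺=44.6958, hold=43.1999 ⇒ V=44.6958 exercise | (k=6,j=2): S=105.6365, (K−S)⁺=30.1835, hold=28.6876 ⇒ V=30.1835 exercise | (k=6,j=3): S=122.4600, (K−S)⁺=13.3600, hold=12.9032 ⇒ V=13.3600 exercise | (k=6,j=4): S=141.9628, (K−S)⁺=0.0000, hold=2.5665 ⇒ V=2.5665 continue | (k=6,j=5): S=164.5715, (K−S)⁺=0.0000, hold=0.0000 ⇒ V=0.0000 continue | (k=6,j=6): S=190.7808, (K−S)⁺=0.0000, hold=0.0000 ⇒ V=0.0000 continue  boundary S*=122.4600
step 5: (k=5,j=0): S=84.6338, (K−S)⁺=51.1862, hold=49.6903 ⇒ V=51.1862 exercise | (k=5,j=1): S=98.1124, (K−S)⁺=37.7076, hold=36.2117 ⇒ V=37.7076 exercise | (k=5,j=2): S=113.7376, (K−S)⁺=22.0824, hold=20.5865 ⇒ V=22.0824 exercise | (k=5,j=3): S=131.8513, (K−S)⁺=3.9687, hold=7.2689 ⇒ V=7.2689 continue | (k=5,j=4): S=152.8497, (K−S)⁺=0.0000, hold=1.1249 ⇒ V=1.1249 continue | (k=5,j=5): S=177.1922, (K−S)⁺=0.0000, hold=0.0000 ⇒ V=0.0000 continue  boundary S*=113.7376
step 4: (k=4,j=0): S=91.1242, (K−S)⁺=44.6958, hold=43.1999 ⇒ V=44.6958 exercise | (k=4,j=1): S=105.6365, (K−S)⁺=30.1835, hold=28.6876 ⇒ V=30.1835 exercise | (k=4,j=2): S=122.4600, (K−S)⁺=13.3600, hold=13.6815 ⇒ V=13.6815 continue | (k=4,j=3): S=141.9628, (K−S)⁺=0.0000, hold=3.8054 ⇒ V=3.8054 continue | (k=4,j=4): S=164.5715, (K−S)⁺=0.0000, hold=0.4930 ⇒ V=0.4930 continue  boundary S*=105.6365
step 3: (k=3,j=0): S=98.1124, (K−S)⁺=37.7076, hold=36.2117 ⇒ V=37.7076 exercise | (k=3,j=1): S=113.7376, (K−S)⁺=22.0824, hold=20.7635 ⇒ V=22.0824 exercise | (k=3,j=2): S=131.8513, (K−S)⁺=3.9687, hold=8.0921 ⇒ V=8.0921 continue | (k=3,j=3): S=152.8497, (K−S)⁺=0.0000, hold=1.9394 ⇒ V=1.9394 continue  boundary S*=113.7376
step 2: (k=2,j=0): S=105.6365, (K−S)⁺=30.1835, hold=28.6876 ⇒ V=30.1835 exercise | (k=2,j=1): S=122.4600, (K−S)⁺=13.3600, hold=14.1348 ⇒ V=14.1348 continue | (k=2,j=2): S=141.9628, (K−S)⁺=0.0000, hold=4.6147 ⇒ V=4.6147 continue  boundary S*=105.6365
step 1: (k=1,j=0): S=113.7376, (K−S)⁺=22.0824, hold=21.0131 ⇒ V=22.0824 exercise | (k=1,j=1): S=131.8513, (K−S)⁺=3.9687, hold=8.7365 ⇒ V=8.7365 continue  boundary S*=113.7376
step 0: (k=0,j=0): S=122.4600, (K−S)⁺=13.3600, hold=14.4897 ⇒ V=14.4897 continue  boundary S*=-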